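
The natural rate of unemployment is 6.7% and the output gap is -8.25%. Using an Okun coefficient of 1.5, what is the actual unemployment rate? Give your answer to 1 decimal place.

From Okun's law, u - u* = -(output gap)/β = -(-8.25)/1.5 = 5.5 points.
So u = 6.7 + 5.5 = 12.2%.

12.2%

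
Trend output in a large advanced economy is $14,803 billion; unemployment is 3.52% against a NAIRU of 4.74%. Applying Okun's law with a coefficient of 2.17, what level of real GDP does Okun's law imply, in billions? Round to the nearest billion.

Unemployment gap = 3.52 - 4.74 = -1.22 points, so the output gap is -2.17 × (-1.22) = 2.6474%.
Actual GDP = 14803 × (1 + 2.6474/100) = 14803 × 1.026474 ≈ 15195 billion.

$15,195 billion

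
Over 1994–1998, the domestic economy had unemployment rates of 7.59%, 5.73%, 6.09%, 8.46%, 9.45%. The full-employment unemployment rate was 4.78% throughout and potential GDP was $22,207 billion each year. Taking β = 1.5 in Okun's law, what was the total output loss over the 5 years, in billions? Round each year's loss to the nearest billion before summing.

$4,470 billion

Year 1994: gap = -1.5 × (7.59 - 4.78) = -4.215%, loss ≈ 22207 × 4.215/100 ≈ 936.
Year 1995: gap = -1.5 × (5.73 - 4.78) = -1.425%, loss ≈ 22207 × 1.425/100 ≈ 316.
Year 1996: gap = -1.5 × (6.09 - 4.78) = -1.965%, loss ≈ 22207 × 1.965/100 ≈ 436.
Year 1997: gap = -1.5 × (8.46 - 4.78) = -5.52%, loss ≈ 22207 × 5.52/100 ≈ 1226.
Year 1998: gap = -1.5 × (9.45 - 4.78) = -7.005%, loss ≈ 22207 × 7.005/100 ≈ 1556.
Total lost output = 936 + 316 + 436 + 1226 + 1556 = 4470 billion.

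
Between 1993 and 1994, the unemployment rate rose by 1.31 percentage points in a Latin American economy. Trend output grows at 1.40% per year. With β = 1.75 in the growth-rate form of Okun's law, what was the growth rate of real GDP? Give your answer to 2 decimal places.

-0.89%

Growth-rate Okun's law: g_Y = g_Y* - β × Δu.
g_Y = 1.40 - 1.75 × (1.31) = 1.4 - 2.2925 = -0.8925%, i.e. -0.89% to 2 d.p.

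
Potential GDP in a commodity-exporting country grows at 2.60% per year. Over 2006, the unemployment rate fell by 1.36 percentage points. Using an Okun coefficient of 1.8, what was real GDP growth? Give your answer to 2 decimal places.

5.05%

Growth-rate Okun's law: g_Y = g_Y* - β × Δu.
g_Y = 2.60 - 1.8 × (-1.36) = 2.6 + 2.448 = 5.048%, i.e. 5.05% to 2 d.p.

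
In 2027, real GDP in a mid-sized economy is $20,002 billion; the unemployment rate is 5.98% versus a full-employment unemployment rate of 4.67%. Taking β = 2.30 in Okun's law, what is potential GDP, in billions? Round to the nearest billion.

Unemployment gap = 5.98 - 4.67 = 1.31 points, so output gap = -2.3 × 1.31 = -3.013%.
Since Y = Y* × (1 + gap/100), Y* = 20002/0.96987 ≈ 20623 billion.

$20,623 billion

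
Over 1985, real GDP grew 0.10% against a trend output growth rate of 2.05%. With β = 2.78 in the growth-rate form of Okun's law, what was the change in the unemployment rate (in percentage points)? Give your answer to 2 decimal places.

Growth-rate Okun's law: g_Y = g_Y* - β × Δu, so Δu = (g_Y* - g_Y)/β.
Δu = (2.05 - 0.1)/2.78 = 1.95/2.78 = 0.70 percentage points.

0.70 percentage points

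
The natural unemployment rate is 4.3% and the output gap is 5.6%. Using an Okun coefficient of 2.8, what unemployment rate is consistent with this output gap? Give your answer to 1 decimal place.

From Okun's law, u - u* = -(output gap)/β = -(5.6)/2.8 = -2 points.
So u = 4.3 - 2 = 2.3%.

2.3%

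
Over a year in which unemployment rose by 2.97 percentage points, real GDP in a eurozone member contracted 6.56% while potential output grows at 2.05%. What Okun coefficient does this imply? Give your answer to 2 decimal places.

Growth form: g_Y = g_Y* - β × Δu, so β = (g_Y* - g_Y)/Δu.
β = (2.05 + 6.56)/2.97 = 8.61/2.97 = 2.90.

β ≈ 2.90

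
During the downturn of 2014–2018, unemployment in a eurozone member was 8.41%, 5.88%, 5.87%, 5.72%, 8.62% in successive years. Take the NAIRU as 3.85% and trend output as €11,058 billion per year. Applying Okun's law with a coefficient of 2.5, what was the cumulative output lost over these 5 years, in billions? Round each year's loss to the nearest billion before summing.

€4,216 billion

Year 2014: gap = -2.5 × (8.41 - 3.85) = -11.4%, loss ≈ 11058 × 11.4/100 ≈ 1261.
Year 2015: gap = -2.5 × (5.88 - 3.85) = -5.075%, loss ≈ 11058 × 5.075/100 ≈ 561.
Year 2016: gap = -2.5 × (5.87 - 3.85) = -5.05%, loss ≈ 11058 × 5.05/100 ≈ 558.
Year 2017: gap = -2.5 × (5.72 - 3.85) = -4.675%, loss ≈ 11058 × 4.675/100 ≈ 517.
Year 2018: gap = -2.5 × (8.62 - 3.85) = -11.925%, loss ≈ 11058 × 11.925/100 ≈ 1319.
Total lost output = 1261 + 561 + 558 + 517 + 1319 = 4216 billion.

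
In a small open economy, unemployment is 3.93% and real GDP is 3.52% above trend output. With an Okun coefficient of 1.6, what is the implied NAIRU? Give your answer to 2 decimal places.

6.13%

From Okun's law, u - u* = -(output gap)/β = -(3.52)/1.6 = -2.2 points.
So u* = 3.93 + 2.2 = 6.13%.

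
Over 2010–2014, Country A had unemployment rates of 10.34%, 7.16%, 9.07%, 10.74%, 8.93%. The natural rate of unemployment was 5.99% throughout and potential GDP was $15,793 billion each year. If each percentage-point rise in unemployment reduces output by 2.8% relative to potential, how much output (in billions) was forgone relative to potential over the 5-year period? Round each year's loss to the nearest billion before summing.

$7,203 billion

Year 2010: gap = -2.8 × (10.34 - 5.99) = -12.18%, loss ≈ 15793 × 12.18/100 ≈ 1924.
Year 2011: gap = -2.8 × (7.16 - 5.99) = -3.276%, loss ≈ 15793 × 3.276/100 ≈ 517.
Year 2012: gap = -2.8 × (9.07 - 5.99) = -8.624%, loss ≈ 15793 × 8.624/100 ≈ 1362.
Year 2013: gap = -2.8 × (10.74 - 5.99) = -13.3%, loss ≈ 15793 × 13.3/100 ≈ 2100.
Year 2014: gap = -2.8 × (8.93 - 5.99) = -8.232%, loss ≈ 15793 × 8.232/100 ≈ 1300.
Total lost output = 1924 + 517 + 1362 + 2100 + 1300 = 7203 billion.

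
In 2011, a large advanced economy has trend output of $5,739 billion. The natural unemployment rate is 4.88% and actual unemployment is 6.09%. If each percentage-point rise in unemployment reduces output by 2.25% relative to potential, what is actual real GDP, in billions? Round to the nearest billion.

$5,583 billion

Unemployment gap = 6.09 - 4.88 = 1.21 points, so the output gap is -2.25 × 1.21 = -2.7225%.
Actual GDP = 5739 × (1 - 2.7225/100) = 5739 × 0.972775 ≈ 5583 billion.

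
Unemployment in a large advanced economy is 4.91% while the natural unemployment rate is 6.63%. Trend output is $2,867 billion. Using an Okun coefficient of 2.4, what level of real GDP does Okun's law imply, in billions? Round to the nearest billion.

Unemployment gap = 4.91 - 6.63 = -1.72 points, so the output gap is -2.4 × (-1.72) = 4.128%.
Actual GDP = 2867 × (1 + 4.128/100) = 2867 × 1.04128 ≈ 2985 billion.

$2,985 billion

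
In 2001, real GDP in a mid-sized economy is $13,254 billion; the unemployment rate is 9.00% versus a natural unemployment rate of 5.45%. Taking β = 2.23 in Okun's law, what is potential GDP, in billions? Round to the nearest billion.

Unemployment gap = 9 - 5.45 = 3.55 points, so output gap = -2.23 × 3.55 = -7.9165%.
Since Y = Y* × (1 + gap/100), Y* = 13254/0.920835 ≈ 14393 billion.

$14,393 billion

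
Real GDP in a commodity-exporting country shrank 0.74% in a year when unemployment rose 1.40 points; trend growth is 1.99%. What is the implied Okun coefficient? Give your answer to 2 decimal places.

β ≈ 1.95

Growth form: g_Y = g_Y* - β × Δu, so β = (g_Y* - g_Y)/Δu.
β = (1.99 + 0.74)/1.40 = 2.73/1.40 = 1.95.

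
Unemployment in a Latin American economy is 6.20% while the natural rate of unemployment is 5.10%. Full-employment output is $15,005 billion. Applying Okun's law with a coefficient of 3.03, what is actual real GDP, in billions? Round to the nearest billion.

$14,505 billion

Unemployment gap = 6.2 - 5.1 = 1.1 points, so the output gap is -3.03 × 1.1 = -3.333%.
Actual GDP = 15005 × (1 - 3.333/100) = 15005 × 0.96667 ≈ 14505 billion.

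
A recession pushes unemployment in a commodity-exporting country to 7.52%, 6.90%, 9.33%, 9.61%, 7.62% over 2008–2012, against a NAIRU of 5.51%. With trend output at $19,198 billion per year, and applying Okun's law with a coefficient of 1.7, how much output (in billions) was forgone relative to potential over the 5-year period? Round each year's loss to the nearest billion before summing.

$4,384 billion

Year 2008: gap = -1.7 × (7.52 - 5.51) = -3.417%, loss ≈ 19198 × 3.417/100 ≈ 656.
Year 2009: gap = -1.7 × (6.9 - 5.51) = -2.363%, loss ≈ 19198 × 2.363/100 ≈ 454.
Year 2010: gap = -1.7 × (9.33 - 5.51) = -6.494%, loss ≈ 19198 × 6.494/100 ≈ 1247.
Year 2011: gap = -1.7 × (9.61 - 5.51) = -6.97%, loss ≈ 19198 × 6.97/100 ≈ 1338.
Year 2012: gap = -1.7 × (7.62 - 5.51) = -3.587%, loss ≈ 19198 × 3.587/100 ≈ 689.
Total lost output = 656 + 454 + 1247 + 1338 + 689 = 4384 billion.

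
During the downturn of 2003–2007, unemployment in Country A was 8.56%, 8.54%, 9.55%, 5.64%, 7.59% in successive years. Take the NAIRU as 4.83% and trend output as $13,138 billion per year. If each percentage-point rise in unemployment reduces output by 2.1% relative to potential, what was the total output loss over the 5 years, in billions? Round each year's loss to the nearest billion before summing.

Year 2003: gap = -2.1 × (8.56 - 4.83) = -7.833%, loss ≈ 13138 × 7.833/100 ≈ 1029.
Year 2004: gap = -2.1 × (8.54 - 4.83) = -7.791%, loss ≈ 13138 × 7.791/100 ≈ 1024.
Year 2005: gap = -2.1 × (9.55 - 4.83) = -9.912%, loss ≈ 13138 × 9.912/100 ≈ 1302.
Year 2006: gap = -2.1 × (5.64 - 4.83) = -1.701%, loss ≈ 13138 × 1.701/100 ≈ 223.
Year 2007: gap = -2.1 × (7.59 - 4.83) = -5.796%, loss ≈ 13138 × 5.796/100 ≈ 761.
Total lost output = 1029 + 1024 + 1302 + 223 + 761 = 4339 billion.

$4,339 billion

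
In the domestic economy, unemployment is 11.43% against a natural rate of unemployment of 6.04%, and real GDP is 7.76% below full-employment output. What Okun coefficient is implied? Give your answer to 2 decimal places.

β ≈ 1.44

Okun's law: output gap = -β × (u - u*).
-7.76 = -β × (11.43 - 6.04) = -β × 5.39, so β = 7.76/5.39 = 1.44.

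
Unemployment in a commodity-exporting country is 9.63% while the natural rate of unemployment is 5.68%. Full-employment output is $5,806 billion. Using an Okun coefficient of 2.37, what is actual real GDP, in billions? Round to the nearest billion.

Unemployment gap = 9.63 - 5.68 = 3.95 points, so the output gap is -2.37 × 3.95 = -9.3615%.
Actual GDP = 5806 × (1 - 9.3615/100) = 5806 × 0.906385 ≈ 5262 billion.

$5,262 billion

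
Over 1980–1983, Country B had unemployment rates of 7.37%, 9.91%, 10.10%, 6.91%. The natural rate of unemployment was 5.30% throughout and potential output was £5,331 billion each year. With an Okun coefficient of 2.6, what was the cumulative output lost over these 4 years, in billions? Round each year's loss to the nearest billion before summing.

Year 1980: gap = -2.6 × (7.37 - 5.3) = -5.382%, loss ≈ 5331 × 5.382/100 ≈ 287.
Year 1981: gap = -2.6 × (9.91 - 5.3) = -11.986%, loss ≈ 5331 × 11.986/100 ≈ 639.
Year 1982: gap = -2.6 × (10.1 - 5.3) = -12.48%, loss ≈ 5331 × 12.48/100 ≈ 665.
Year 1983: gap = -2.6 × (6.91 - 5.3) = -4.186%, loss ≈ 5331 × 4.186/100 ≈ 223.
Total lost output = 287 + 639 + 665 + 223 = 1814 billion.

£1,814 billion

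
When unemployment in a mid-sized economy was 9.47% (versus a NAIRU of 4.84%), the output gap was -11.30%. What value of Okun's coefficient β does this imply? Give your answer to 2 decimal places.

Okun's law: output gap = -β × (u - u*).
-11.30 = -β × (9.47 - 4.84) = -β × 4.63, so β = 11.3/4.63 = 2.44.

β ≈ 2.44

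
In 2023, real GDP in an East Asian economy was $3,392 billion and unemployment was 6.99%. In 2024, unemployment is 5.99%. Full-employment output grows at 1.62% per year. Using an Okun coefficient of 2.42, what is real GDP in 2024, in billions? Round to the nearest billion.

$3,529 billion

Δu = 5.99 - 6.99 = -1 point.
Okun's law (growth form): g_Y = g_Y* - β × Δu = 1.62 - 2.42 × (-1.00) = 1.62 + 2.42 = 4.04%.
Real GDP in the next year = 3392 × (1 + 4.04/100) = 3392 × 1.0404 ≈ 3529 billion.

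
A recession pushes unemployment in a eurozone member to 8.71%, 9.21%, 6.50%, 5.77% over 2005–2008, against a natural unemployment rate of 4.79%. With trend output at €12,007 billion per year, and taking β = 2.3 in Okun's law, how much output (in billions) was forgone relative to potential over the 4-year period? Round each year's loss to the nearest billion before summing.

€3,047 billion

Year 2005: gap = -2.3 × (8.71 - 4.79) = -9.016%, loss ≈ 12007 × 9.016/100 ≈ 1083.
Year 2006: gap = -2.3 × (9.21 - 4.79) = -10.166%, loss ≈ 12007 × 10.166/100 ≈ 1221.
Year 2007: gap = -2.3 × (6.5 - 4.79) = -3.933%, loss ≈ 12007 × 3.933/100 ≈ 472.
Year 2008: gap = -2.3 × (5.77 - 4.79) = -2.254%, loss ≈ 12007 × 2.254/100 ≈ 271.
Total lost output = 1083 + 1221 + 472 + 271 = 3047 billion.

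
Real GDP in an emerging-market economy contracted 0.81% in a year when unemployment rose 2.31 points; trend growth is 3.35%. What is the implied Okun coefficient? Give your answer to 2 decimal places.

β ≈ 1.80

Growth form: g_Y = g_Y* - β × Δu, so β = (g_Y* - g_Y)/Δu.
β = (3.35 + 0.81)/2.31 = 4.16/2.31 = 1.80.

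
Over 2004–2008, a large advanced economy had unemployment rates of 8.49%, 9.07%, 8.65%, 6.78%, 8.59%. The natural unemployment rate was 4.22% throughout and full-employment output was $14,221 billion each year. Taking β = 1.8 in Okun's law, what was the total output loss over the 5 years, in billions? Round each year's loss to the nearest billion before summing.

Year 2004: gap = -1.8 × (8.49 - 4.22) = -7.686%, loss ≈ 14221 × 7.686/100 ≈ 1093.
Year 2005: gap = -1.8 × (9.07 - 4.22) = -8.73%, loss ≈ 14221 × 8.73/100 ≈ 1241.
Year 2006: gap = -1.8 × (8.65 - 4.22) = -7.974%, loss ≈ 14221 × 7.974/100 ≈ 1134.
Year 2007: gap = -1.8 × (6.78 - 4.22) = -4.608%, loss ≈ 14221 × 4.608/100 ≈ 655.
Year 2008: gap = -1.8 × (8.59 - 4.22) = -7.866%, loss ≈ 14221 × 7.866/100 ≈ 1119.
Total lost output = 1093 + 1241 + 1134 + 655 + 1119 = 5242 billion.

$5,242 billion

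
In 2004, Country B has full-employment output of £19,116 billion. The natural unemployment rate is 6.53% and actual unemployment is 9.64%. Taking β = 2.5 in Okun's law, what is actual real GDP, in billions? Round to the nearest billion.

£17,630 billion

Unemployment gap = 9.64 - 6.53 = 3.11 points, so the output gap is -2.5 × 3.11 = -7.775%.
Actual GDP = 19116 × (1 - 7.775/100) = 19116 × 0.92225 ≈ 17630 billion.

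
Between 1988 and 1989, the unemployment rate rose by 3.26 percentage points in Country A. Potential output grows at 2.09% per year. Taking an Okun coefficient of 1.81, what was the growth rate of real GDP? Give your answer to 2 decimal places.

Growth-rate Okun's law: g_Y = g_Y* - β × Δu.
g_Y = 2.09 - 1.81 × (3.26) = 2.09 - 5.9006 = -3.8106%, i.e. -3.81% to 2 d.p.

-3.81%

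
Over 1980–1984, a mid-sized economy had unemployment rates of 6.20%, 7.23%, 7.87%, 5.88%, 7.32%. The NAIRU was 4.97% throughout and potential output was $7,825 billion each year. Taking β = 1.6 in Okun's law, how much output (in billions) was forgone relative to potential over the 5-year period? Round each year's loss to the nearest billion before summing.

Year 1980: gap = -1.6 × (6.2 - 4.97) = -1.968%, loss ≈ 7825 × 1.968/100 ≈ 154.
Year 1981: gap = -1.6 × (7.23 - 4.97) = -3.616%, loss ≈ 7825 × 3.616/100 ≈ 283.
Year 1982: gap = -1.6 × (7.87 - 4.97) = -4.64%, loss ≈ 7825 × 4.64/100 ≈ 363.
Year 1983: gap = -1.6 × (5.88 - 4.97) = -1.456%, loss ≈ 7825 × 1.456/100 ≈ 114.
Year 1984: gap = -1.6 × (7.32 - 4.97) = -3.76%, loss ≈ 7825 × 3.76/100 ≈ 294.
Total lost output = 154 + 283 + 363 + 114 + 294 = 1208 billion.

$1,208 billion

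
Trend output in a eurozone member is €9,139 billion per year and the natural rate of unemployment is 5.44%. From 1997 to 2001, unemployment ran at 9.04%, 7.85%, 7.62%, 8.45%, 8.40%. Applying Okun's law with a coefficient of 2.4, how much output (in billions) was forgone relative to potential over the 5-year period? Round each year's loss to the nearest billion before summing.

Year 1997: gap = -2.4 × (9.04 - 5.44) = -8.64%, loss ≈ 9139 × 8.64/100 ≈ 790.
Year 1998: gap = -2.4 × (7.85 - 5.44) = -5.784%, loss ≈ 9139 × 5.784/100 ≈ 529.
Year 1999: gap = -2.4 × (7.62 - 5.44) = -5.232%, loss ≈ 9139 × 5.232/100 ≈ 478.
Year 2000: gap = -2.4 × (8.45 - 5.44) = -7.224%, loss ≈ 9139 × 7.224/100 ≈ 660.
Year 2001: gap = -2.4 × (8.4 - 5.44) = -7.104%, loss ≈ 9139 × 7.104/100 ≈ 649.
Total lost output = 790 + 529 + 478 + 660 + 649 = 3106 billion.

€3,106 billion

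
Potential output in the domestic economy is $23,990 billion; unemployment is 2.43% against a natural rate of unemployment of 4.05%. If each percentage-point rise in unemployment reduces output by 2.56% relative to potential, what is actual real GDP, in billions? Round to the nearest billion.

Unemployment gap = 2.43 - 4.05 = -1.62 points, so the output gap is -2.56 × (-1.62) = 4.1472%.
Actual GDP = 23990 × (1 + 4.1472/100) = 23990 × 1.041472 ≈ 24985 billion.

$24,985 billion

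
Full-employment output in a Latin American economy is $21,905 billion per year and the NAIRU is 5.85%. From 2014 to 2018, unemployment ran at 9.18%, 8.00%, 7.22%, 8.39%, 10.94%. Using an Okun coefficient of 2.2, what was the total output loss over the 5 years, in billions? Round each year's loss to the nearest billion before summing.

$6,978 billion

Year 2014: gap = -2.2 × (9.18 - 5.85) = -7.326%, loss ≈ 21905 × 7.326/100 ≈ 1605.
Year 2015: gap = -2.2 × (8 - 5.85) = -4.73%, loss ≈ 21905 × 4.73/100 ≈ 1036.
Year 2016: gap = -2.2 × (7.22 - 5.85) = -3.014%, loss ≈ 21905 × 3.014/100 ≈ 660.
Year 2017: gap = -2.2 × (8.39 - 5.85) = -5.588%, loss ≈ 21905 × 5.588/100 ≈ 1224.
Year 2018: gap = -2.2 × (10.94 - 5.85) = -11.198%, loss ≈ 21905 × 11.198/100 ≈ 2453.
Total lost output = 1605 + 1036 + 660 + 1224 + 2453 = 6978 billion.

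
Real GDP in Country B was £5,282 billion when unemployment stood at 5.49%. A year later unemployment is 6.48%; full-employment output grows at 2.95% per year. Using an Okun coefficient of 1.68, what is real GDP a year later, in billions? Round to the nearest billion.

£5,350 billion

Δu = 6.48 - 5.49 = 0.99 points.
Okun's law (growth form): g_Y = g_Y* - β × Δu = 2.95 - 1.68 × (0.99) = 2.95 - 1.6632 = 1.2868%.
Real GDP in the next year = 5282 × (1 + 1.2868/100) = 5282 × 1.012868 ≈ 5350 billion.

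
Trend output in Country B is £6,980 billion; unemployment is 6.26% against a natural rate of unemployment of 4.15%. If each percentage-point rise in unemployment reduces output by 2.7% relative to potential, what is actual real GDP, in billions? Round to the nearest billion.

£6,582 billion

Unemployment gap = 6.26 - 4.15 = 2.11 points, so the output gap is -2.7 × 2.11 = -5.697%.
Actual GDP = 6980 × (1 - 5.697/100) = 6980 × 0.94303 ≈ 6582 billion.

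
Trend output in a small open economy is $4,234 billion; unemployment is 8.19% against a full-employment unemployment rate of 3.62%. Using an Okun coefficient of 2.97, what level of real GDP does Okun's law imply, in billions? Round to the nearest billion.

$3,659 billion

Unemployment gap = 8.19 - 3.62 = 4.57 points, so the output gap is -2.97 × 4.57 = -13.5729%.
Actual GDP = 4234 × (1 - 13.5729/100) = 4234 × 0.864271 ≈ 3659 billion.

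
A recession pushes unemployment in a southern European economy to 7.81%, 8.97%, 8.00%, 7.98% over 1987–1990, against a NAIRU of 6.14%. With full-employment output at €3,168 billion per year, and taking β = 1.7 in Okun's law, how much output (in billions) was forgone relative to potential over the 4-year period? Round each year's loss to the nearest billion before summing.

€441 billion

Year 1987: gap = -1.7 × (7.81 - 6.14) = -2.839%, loss ≈ 3168 × 2.839/100 ≈ 90.
Year 1988: gap = -1.7 × (8.97 - 6.14) = -4.811%, loss ≈ 3168 × 4.811/100 ≈ 152.
Year 1989: gap = -1.7 × (8 - 6.14) = -3.162%, loss ≈ 3168 × 3.162/100 ≈ 100.
Year 1990: gap = -1.7 × (7.98 - 6.14) = -3.128%, loss ≈ 3168 × 3.128/100 ≈ 99.
Total lost output = 90 + 152 + 100 + 99 = 441 billion.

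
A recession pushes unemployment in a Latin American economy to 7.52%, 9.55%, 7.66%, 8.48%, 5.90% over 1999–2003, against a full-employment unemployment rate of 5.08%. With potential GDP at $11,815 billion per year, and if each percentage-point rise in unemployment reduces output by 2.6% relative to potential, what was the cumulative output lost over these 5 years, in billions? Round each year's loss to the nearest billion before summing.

$4,212 billion

Year 1999: gap = -2.6 × (7.52 - 5.08) = -6.344%, loss ≈ 11815 × 6.344/100 ≈ 750.
Year 2000: gap = -2.6 × (9.55 - 5.08) = -11.622%, loss ≈ 11815 × 11.622/100 ≈ 1373.
Year 2001: gap = -2.6 × (7.66 - 5.08) = -6.708%, loss ≈ 11815 × 6.708/100 ≈ 793.
Year 2002: gap = -2.6 × (8.48 - 5.08) = -8.84%, loss ≈ 11815 × 8.84/100 ≈ 1044.
Year 2003: gap = -2.6 × (5.9 - 5.08) = -2.132%, loss ≈ 11815 × 2.132/100 ≈ 252.
Total lost output = 750 + 1373 + 793 + 1044 + 252 = 4212 billion.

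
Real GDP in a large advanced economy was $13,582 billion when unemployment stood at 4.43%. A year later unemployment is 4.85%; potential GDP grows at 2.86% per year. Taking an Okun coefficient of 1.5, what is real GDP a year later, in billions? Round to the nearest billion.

$13,885 billion

Δu = 4.85 - 4.43 = 0.42 points.
Okun's law (growth form): g_Y = g_Y* - β × Δu = 2.86 - 1.5 × (0.42) = 2.86 - 0.63 = 2.23%.
Real GDP in the next year = 13582 × (1 + 2.23/100) = 13582 × 1.0223 ≈ 13885 billion.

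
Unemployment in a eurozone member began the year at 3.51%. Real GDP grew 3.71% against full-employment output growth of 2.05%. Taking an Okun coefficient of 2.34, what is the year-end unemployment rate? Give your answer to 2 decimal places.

2.80%

Growth-rate Okun's law: g_Y = g_Y* - β × Δu, so Δu = (g_Y* - g_Y)/β.
Δu = (2.05 - 3.71)/2.34 = -1.66/2.34 = -0.71 percentage points.
Year-end unemployment = 3.51 - 0.71 = 2.80%.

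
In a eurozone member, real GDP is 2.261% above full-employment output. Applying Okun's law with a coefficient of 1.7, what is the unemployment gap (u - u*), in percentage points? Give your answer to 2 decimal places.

-1.33 percentage points

Okun's law: output gap = -β × (u - u*), so u - u* = -(output gap)/β.
u - u* = -(2.261)/1.7 = -1.33 percentage points.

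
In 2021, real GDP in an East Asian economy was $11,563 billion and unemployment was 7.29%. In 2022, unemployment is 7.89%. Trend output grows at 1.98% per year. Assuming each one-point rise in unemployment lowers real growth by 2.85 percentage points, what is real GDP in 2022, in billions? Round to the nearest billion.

Δu = 7.89 - 7.29 = 0.6 points.
Okun's law (growth form): g_Y = g_Y* - β × Δu = 1.98 - 2.85 × (0.60) = 1.98 - 1.71 = 0.27%.
Real GDP in the next year = 11563 × (1 + 0.27/100) = 11563 × 1.0027 ≈ 11594 billion.

$11,594 billion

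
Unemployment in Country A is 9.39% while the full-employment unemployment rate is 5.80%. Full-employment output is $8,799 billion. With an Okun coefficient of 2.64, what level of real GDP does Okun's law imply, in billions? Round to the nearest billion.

Unemployment gap = 9.39 - 5.8 = 3.59 points, so the output gap is -2.64 × 3.59 = -9.4776%.
Actual GDP = 8799 × (1 - 9.4776/100) = 8799 × 0.905224 ≈ 7965 billion.

$7,965 billion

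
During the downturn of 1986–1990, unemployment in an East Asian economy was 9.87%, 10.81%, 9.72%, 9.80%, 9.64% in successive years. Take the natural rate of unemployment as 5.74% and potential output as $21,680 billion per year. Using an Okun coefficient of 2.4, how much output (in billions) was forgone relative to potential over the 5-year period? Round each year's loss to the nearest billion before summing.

$10,999 billion

Year 1986: gap = -2.4 × (9.87 - 5.74) = -9.912%, loss ≈ 21680 × 9.912/100 ≈ 2149.
Year 1987: gap = -2.4 × (10.81 - 5.74) = -12.168%, loss ≈ 21680 × 12.168/100 ≈ 2638.
Year 1988: gap = -2.4 × (9.72 - 5.74) = -9.552%, loss ≈ 21680 × 9.552/100 ≈ 2071.
Year 1989: gap = -2.4 × (9.8 - 5.74) = -9.744%, loss ≈ 21680 × 9.744/100 ≈ 2112.
Year 1990: gap = -2.4 × (9.64 - 5.74) = -9.36%, loss ≈ 21680 × 9.36/100 ≈ 2029.
Total lost output = 2149 + 2638 + 2071 + 2112 + 2029 = 10999 billion.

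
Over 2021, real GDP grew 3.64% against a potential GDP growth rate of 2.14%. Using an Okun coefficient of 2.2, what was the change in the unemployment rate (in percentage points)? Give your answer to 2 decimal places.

-0.68 percentage points

Growth-rate Okun's law: g_Y = g_Y* - β × Δu, so Δu = (g_Y* - g_Y)/β.
Δu = (2.14 - 3.64)/2.2 = -1.5/2.2 = -0.68 percentage points.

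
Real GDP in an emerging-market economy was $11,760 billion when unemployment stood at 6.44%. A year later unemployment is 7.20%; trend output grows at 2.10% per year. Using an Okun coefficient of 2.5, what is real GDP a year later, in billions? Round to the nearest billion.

$11,784 billion

Δu = 7.2 - 6.44 = 0.76 points.
Okun's law (growth form): g_Y = g_Y* - β × Δu = 2.10 - 2.5 × (0.76) = 2.1 - 1.9 = 0.2%.
Real GDP in the next year = 11760 × (1 + 0.2/100) = 11760 × 1.002 ≈ 11784 billion.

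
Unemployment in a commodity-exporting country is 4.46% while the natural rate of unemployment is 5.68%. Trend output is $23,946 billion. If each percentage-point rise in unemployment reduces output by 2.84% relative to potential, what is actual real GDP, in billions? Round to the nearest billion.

$24,776 billion

Unemployment gap = 4.46 - 5.68 = -1.22 points, so the output gap is -2.84 × (-1.22) = 3.4648%.
Actual GDP = 23946 × (1 + 3.4648/100) = 23946 × 1.034648 ≈ 24776 billion.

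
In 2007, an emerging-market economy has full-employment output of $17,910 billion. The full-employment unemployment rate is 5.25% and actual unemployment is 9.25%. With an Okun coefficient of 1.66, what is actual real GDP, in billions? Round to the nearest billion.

$16,721 billion

Unemployment gap = 9.25 - 5.25 = 4 points, so the output gap is -1.66 × 4 = -6.64%.
Actual GDP = 17910 × (1 - 6.64/100) = 17910 × 0.9336 ≈ 16721 billion.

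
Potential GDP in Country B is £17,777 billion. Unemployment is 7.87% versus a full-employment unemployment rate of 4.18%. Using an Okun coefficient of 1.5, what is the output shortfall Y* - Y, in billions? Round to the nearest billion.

Output gap = -1.5 × (7.87 - 4.18) = -1.5 × 3.69 = -5.535%.
Actual GDP ≈ 17777 × 0.94465 ≈ 16793 billion, so the shortfall is 17777 - 16793 = 984 billion.

£984 billion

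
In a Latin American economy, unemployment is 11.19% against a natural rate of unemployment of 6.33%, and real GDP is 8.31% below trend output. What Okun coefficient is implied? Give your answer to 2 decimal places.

Okun's law: output gap = -β × (u - u*).
-8.31 = -β × (11.19 - 6.33) = -β × 4.86, so β = 8.31/4.86 = 1.71.

β ≈ 1.71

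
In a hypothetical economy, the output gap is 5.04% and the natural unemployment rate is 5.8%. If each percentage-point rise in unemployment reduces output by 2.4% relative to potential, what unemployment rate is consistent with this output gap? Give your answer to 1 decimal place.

3.7%

From Okun's law, u - u* = -(output gap)/β = -(5.04)/2.4 = -2.1 points.
So u = 5.8 - 2.1 = 3.7%.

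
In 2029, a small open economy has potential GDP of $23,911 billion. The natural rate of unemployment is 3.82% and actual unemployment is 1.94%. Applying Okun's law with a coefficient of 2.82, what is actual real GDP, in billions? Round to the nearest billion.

Unemployment gap = 1.94 - 3.82 = -1.88 points, so the output gap is -2.82 × (-1.88) = 5.3016%.
Actual GDP = 23911 × (1 + 5.3016/100) = 23911 × 1.053016 ≈ 25179 billion.

$25,179 billion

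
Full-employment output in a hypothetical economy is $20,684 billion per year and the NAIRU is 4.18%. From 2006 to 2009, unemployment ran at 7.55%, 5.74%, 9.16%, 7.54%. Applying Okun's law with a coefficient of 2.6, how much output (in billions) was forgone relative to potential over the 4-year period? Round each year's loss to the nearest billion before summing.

$7,136 billion

Year 2006: gap = -2.6 × (7.55 - 4.18) = -8.762%, loss ≈ 20684 × 8.762/100 ≈ 1812.
Year 2007: gap = -2.6 × (5.74 - 4.18) = -4.056%, loss ≈ 20684 × 4.056/100 ≈ 839.
Year 2008: gap = -2.6 × (9.16 - 4.18) = -12.948%, loss ≈ 20684 × 12.948/100 ≈ 2678.
Year 2009: gap = -2.6 × (7.54 - 4.18) = -8.736%, loss ≈ 20684 × 8.736/100 ≈ 1807.
Total lost output = 1812 + 839 + 2678 + 1807 = 7136 billion.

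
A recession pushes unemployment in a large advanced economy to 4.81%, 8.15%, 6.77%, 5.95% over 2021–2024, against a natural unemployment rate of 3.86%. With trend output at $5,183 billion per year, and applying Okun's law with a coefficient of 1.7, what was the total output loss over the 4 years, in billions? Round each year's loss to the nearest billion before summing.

$902 billion

Year 2021: gap = -1.7 × (4.81 - 3.86) = -1.615%, loss ≈ 5183 × 1.615/100 ≈ 84.
Year 2022: gap = -1.7 × (8.15 - 3.86) = -7.293%, loss ≈ 5183 × 7.293/100 ≈ 378.
Year 2023: gap = -1.7 × (6.77 - 3.86) = -4.947%, loss ≈ 5183 × 4.947/100 ≈ 256.
Year 2024: gap = -1.7 × (5.95 - 3.86) = -3.553%, loss ≈ 5183 × 3.553/100 ≈ 184.
Total lost output = 84 + 378 + 256 + 184 = 902 billion.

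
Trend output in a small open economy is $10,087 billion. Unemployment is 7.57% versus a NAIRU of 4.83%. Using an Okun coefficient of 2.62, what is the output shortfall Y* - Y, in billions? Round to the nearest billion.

$724 billion

Output gap = -2.62 × (7.57 - 4.83) = -2.62 × 2.74 = -7.1788%.
Actual GDP ≈ 10087 × 0.928212 ≈ 9363 billion, so the shortfall is 10087 - 9363 = 724 billion.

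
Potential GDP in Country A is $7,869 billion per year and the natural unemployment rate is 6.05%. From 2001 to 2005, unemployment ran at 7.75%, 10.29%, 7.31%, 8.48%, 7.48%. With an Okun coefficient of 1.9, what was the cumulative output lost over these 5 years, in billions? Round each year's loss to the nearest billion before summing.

$1,653 billion

Year 2001: gap = -1.9 × (7.75 - 6.05) = -3.23%, loss ≈ 7869 × 3.23/100 ≈ 254.
Year 2002: gap = -1.9 × (10.29 - 6.05) = -8.056%, loss ≈ 7869 × 8.056/100 ≈ 634.
Year 2003: gap = -1.9 × (7.31 - 6.05) = -2.394%, loss ≈ 7869 × 2.394/100 ≈ 188.
Year 2004: gap = -1.9 × (8.48 - 6.05) = -4.617%, loss ≈ 7869 × 4.617/100 ≈ 363.
Year 2005: gap = -1.9 × (7.48 - 6.05) = -2.717%, loss ≈ 7869 × 2.717/100 ≈ 214.
Total lost output = 254 + 634 + 188 + 363 + 214 = 1653 billion.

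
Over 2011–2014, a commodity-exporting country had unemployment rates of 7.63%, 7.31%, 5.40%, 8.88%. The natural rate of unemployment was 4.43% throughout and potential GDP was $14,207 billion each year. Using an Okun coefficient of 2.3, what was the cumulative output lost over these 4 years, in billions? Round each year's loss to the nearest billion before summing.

Year 2011: gap = -2.3 × (7.63 - 4.43) = -7.36%, loss ≈ 14207 × 7.36/100 ≈ 1046.
Year 2012: gap = -2.3 × (7.31 - 4.43) = -6.624%, loss ≈ 14207 × 6.624/100 ≈ 941.
Year 2013: gap = -2.3 × (5.4 - 4.43) = -2.231%, loss ≈ 14207 × 2.231/100 ≈ 317.
Year 2014: gap = -2.3 × (8.88 - 4.43) = -10.235%, loss ≈ 14207 × 10.235/100 ≈ 1454.
Total lost output = 1046 + 941 + 317 + 1454 = 3758 billion.

$3,758 billion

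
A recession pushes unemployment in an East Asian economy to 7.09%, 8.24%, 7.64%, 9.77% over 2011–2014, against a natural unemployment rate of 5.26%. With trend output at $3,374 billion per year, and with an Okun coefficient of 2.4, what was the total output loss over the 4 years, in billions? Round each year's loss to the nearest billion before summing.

$947 billion

Year 2011: gap = -2.4 × (7.09 - 5.26) = -4.392%, loss ≈ 3374 × 4.392/100 ≈ 148.
Year 2012: gap = -2.4 × (8.24 - 5.26) = -7.152%, loss ≈ 3374 × 7.152/100 ≈ 241.
Year 2013: gap = -2.4 × (7.64 - 5.26) = -5.712%, loss ≈ 3374 × 5.712/100 ≈ 193.
Year 2014: gap = -2.4 × (9.77 - 5.26) = -10.824%, loss ≈ 3374 × 10.824/100 ≈ 365.
Total lost output = 148 + 241 + 193 + 365 = 947 billion.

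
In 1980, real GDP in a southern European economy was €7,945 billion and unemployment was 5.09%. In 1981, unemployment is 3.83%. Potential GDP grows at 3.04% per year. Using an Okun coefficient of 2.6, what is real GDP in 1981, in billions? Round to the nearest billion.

Δu = 3.83 - 5.09 = -1.26 points.
Okun's law (growth form): g_Y = g_Y* - β × Δu = 3.04 - 2.6 × (-1.26) = 3.04 + 3.276 = 6.316%.
Real GDP in the next year = 7945 × (1 + 6.316/100) = 7945 × 1.06316 ≈ 8447 billion.

€8,447 billion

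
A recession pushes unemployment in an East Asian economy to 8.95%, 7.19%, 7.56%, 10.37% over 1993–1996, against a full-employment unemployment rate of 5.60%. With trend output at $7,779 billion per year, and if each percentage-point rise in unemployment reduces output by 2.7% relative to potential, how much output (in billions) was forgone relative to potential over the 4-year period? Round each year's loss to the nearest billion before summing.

Year 1993: gap = -2.7 × (8.95 - 5.6) = -9.045%, loss ≈ 7779 × 9.045/100 ≈ 704.
Year 1994: gap = -2.7 × (7.19 - 5.6) = -4.293%, loss ≈ 7779 × 4.293/100 ≈ 334.
Year 1995: gap = -2.7 × (7.56 - 5.6) = -5.292%, loss ≈ 7779 × 5.292/100 ≈ 412.
Year 1996: gap = -2.7 × (10.37 - 5.6) = -12.879%, loss ≈ 7779 × 12.879/100 ≈ 1002.
Total lost output = 704 + 334 + 412 + 1002 = 2452 billion.

$2,452 billion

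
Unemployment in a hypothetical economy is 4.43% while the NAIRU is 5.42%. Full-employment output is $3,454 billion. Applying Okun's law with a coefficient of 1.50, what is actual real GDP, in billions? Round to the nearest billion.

Unemployment gap = 4.43 - 5.42 = -0.99 points, so the output gap is -1.5 × (-0.99) = 1.485%.
Actual GDP = 3454 × (1 + 1.485/100) = 3454 × 1.01485 ≈ 3505 billion.

$3,505 billion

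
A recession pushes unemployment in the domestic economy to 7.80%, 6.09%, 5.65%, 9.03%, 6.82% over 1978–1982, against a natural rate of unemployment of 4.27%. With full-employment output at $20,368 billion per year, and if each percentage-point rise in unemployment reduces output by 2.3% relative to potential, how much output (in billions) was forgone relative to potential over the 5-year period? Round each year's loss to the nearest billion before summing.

Year 1978: gap = -2.3 × (7.8 - 4.27) = -8.119%, loss ≈ 20368 × 8.119/100 ≈ 1654.
Year 1979: gap = -2.3 × (6.09 - 4.27) = -4.186%, loss ≈ 20368 × 4.186/100 ≈ 853.
Year 1980: gap = -2.3 × (5.65 - 4.27) = -3.174%, loss ≈ 20368 × 3.174/100 ≈ 646.
Year 1981: gap = -2.3 × (9.03 - 4.27) = -10.948%, loss ≈ 20368 × 10.948/100 ≈ 2230.
Year 1982: gap = -2.3 × (6.82 - 4.27) = -5.865%, loss ≈ 20368 × 5.865/100 ≈ 1195.
Total lost output = 1654 + 853 + 646 + 2230 + 1195 = 6578 billion.

$6,578 billion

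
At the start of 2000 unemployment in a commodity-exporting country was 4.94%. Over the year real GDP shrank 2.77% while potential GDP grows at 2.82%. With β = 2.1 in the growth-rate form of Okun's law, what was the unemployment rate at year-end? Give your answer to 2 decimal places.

7.60%

Growth-rate Okun's law: g_Y = g_Y* - β × Δu, so Δu = (g_Y* - g_Y)/β.
Δu = (2.82 + 2.77)/2.1 = 5.59/2.1 = 2.66 percentage points.
Year-end unemployment = 4.94 + 2.66 = 7.60%.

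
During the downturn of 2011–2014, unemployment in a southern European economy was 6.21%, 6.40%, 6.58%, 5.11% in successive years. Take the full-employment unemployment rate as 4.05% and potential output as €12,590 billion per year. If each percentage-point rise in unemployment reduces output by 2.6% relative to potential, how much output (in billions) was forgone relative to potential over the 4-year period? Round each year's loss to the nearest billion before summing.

€2,651 billion

Year 2011: gap = -2.6 × (6.21 - 4.05) = -5.616%, loss ≈ 12590 × 5.616/100 ≈ 707.
Year 2012: gap = -2.6 × (6.4 - 4.05) = -6.11%, loss ≈ 12590 × 6.11/100 ≈ 769.
Year 2013: gap = -2.6 × (6.58 - 4.05) = -6.578%, loss ≈ 12590 × 6.578/100 ≈ 828.
Year 2014: gap = -2.6 × (5.11 - 4.05) = -2.756%, loss ≈ 12590 × 2.756/100 ≈ 347.
Total lost output = 707 + 769 + 828 + 347 = 2651 billion.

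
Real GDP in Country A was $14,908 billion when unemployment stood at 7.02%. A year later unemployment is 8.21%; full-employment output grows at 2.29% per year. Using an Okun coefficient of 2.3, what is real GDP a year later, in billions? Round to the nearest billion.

Δu = 8.21 - 7.02 = 1.19 points.
Okun's law (growth form): g_Y = g_Y* - β × Δu = 2.29 - 2.3 × (1.19) = 2.29 - 2.737 = -0.447%.
Real GDP in the next year = 14908 × (1 - 0.447/100) = 14908 × 0.99553 ≈ 14841 billion.

$14,841 billion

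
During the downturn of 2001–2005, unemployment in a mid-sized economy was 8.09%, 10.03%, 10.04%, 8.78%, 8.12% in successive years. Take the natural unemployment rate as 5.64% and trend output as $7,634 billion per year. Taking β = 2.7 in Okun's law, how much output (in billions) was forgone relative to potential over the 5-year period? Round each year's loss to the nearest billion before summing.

$3,475 billion

Year 2001: gap = -2.7 × (8.09 - 5.64) = -6.615%, loss ≈ 7634 × 6.615/100 ≈ 505.
Year 2002: gap = -2.7 × (10.03 - 5.64) = -11.853%, loss ≈ 7634 × 11.853/100 ≈ 905.
Year 2003: gap = -2.7 × (10.04 - 5.64) = -11.88%, loss ≈ 7634 × 11.88/100 ≈ 907.
Year 2004: gap = -2.7 × (8.78 - 5.64) = -8.478%, loss ≈ 7634 × 8.478/100 ≈ 647.
Year 2005: gap = -2.7 × (8.12 - 5.64) = -6.696%, loss ≈ 7634 × 6.696/100 ≈ 511.
Total lost output = 505 + 905 + 907 + 647 + 511 = 3475 billion.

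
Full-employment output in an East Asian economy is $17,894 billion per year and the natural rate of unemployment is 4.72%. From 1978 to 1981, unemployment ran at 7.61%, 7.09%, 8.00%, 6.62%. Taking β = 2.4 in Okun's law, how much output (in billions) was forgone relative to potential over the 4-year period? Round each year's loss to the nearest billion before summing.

$4,484 billion

Year 1978: gap = -2.4 × (7.61 - 4.72) = -6.936%, loss ≈ 17894 × 6.936/100 ≈ 1241.
Year 1979: gap = -2.4 × (7.09 - 4.72) = -5.688%, loss ≈ 17894 × 5.688/100 ≈ 1018.
Year 1980: gap = -2.4 × (8 - 4.72) = -7.872%, loss ≈ 17894 × 7.872/100 ≈ 1409.
Year 1981: gap = -2.4 × (6.62 - 4.72) = -4.56%, loss ≈ 17894 × 4.56/100 ≈ 816.
Total lost output = 1241 + 1018 + 1409 + 816 = 4484 billion.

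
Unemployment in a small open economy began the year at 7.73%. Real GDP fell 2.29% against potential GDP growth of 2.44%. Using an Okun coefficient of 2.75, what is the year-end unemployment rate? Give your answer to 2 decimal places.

9.45%

Growth-rate Okun's law: g_Y = g_Y* - β × Δu, so Δu = (g_Y* - g_Y)/β.
Δu = (2.44 + 2.29)/2.75 = 4.73/2.75 = 1.72 percentage points.
Year-end unemployment = 7.73 + 1.72 = 9.45%.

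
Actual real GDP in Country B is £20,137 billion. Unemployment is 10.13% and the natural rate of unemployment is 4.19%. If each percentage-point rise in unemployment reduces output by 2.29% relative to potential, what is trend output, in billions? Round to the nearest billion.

£23,307 billion

Unemployment gap = 10.13 - 4.19 = 5.94 points, so output gap = -2.29 × 5.94 = -13.6026%.
Since Y = Y* × (1 + gap/100), Y* = 20137/0.863974 ≈ 23307 billion.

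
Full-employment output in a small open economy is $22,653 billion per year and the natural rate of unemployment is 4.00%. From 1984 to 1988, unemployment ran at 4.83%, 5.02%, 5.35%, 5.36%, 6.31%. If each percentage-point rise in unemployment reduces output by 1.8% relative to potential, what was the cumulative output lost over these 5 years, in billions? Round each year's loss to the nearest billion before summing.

$2,801 billion

Year 1984: gap = -1.8 × (4.83 - 4) = -1.494%, loss ≈ 22653 × 1.494/100 ≈ 338.
Year 1985: gap = -1.8 × (5.02 - 4) = -1.836%, loss ≈ 22653 × 1.836/100 ≈ 416.
Year 1986: gap = -1.8 × (5.35 - 4) = -2.43%, loss ≈ 22653 × 2.43/100 ≈ 550.
Year 1987: gap = -1.8 × (5.36 - 4) = -2.448%, loss ≈ 22653 × 2.448/100 ≈ 555.
Year 1988: gap = -1.8 × (6.31 - 4) = -4.158%, loss ≈ 22653 × 4.158/100 ≈ 942.
Total lost output = 338 + 416 + 550 + 555 + 942 = 2801 billion.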